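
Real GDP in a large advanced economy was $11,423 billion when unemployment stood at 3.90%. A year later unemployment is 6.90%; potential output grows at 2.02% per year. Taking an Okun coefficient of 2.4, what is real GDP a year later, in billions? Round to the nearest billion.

Δu = 6.9 - 3.9 = 3 points.
Okun's law (growth form): g_Y = g_Y* - β × Δu = 2.02 - 2.4 × (3.00) = 2.02 - 7.2 = -5.18%.
Real GDP in the next year = 11423 × (1 - 5.18/100) = 11423 × 0.9482 ≈ 10831 billion.

$10,831 billion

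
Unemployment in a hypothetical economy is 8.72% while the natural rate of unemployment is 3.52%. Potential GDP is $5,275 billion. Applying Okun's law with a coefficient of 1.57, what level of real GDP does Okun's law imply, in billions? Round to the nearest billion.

$4,844 billion

Unemployment gap = 8.72 - 3.52 = 5.2 points, so the output gap is -1.57 × 5.2 = -8.164%.
Actual GDP = 5275 × (1 - 8.164/100) = 5275 × 0.91836 ≈ 4844 billion.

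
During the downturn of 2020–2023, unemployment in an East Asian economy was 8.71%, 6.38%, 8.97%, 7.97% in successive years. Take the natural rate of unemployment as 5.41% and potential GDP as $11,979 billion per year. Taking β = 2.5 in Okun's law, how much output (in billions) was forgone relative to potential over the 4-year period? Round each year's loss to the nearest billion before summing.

Year 2020: gap = -2.5 × (8.71 - 5.41) = -8.25%, loss ≈ 11979 × 8.25/100 ≈ 988.
Year 2021: gap = -2.5 × (6.38 - 5.41) = -2.425%, loss ≈ 11979 × 2.425/100 ≈ 290.
Year 2022: gap = -2.5 × (8.97 - 5.41) = -8.9%, loss ≈ 11979 × 8.9/100 ≈ 1066.
Year 2023: gap = -2.5 × (7.97 - 5.41) = -6.4%, loss ≈ 11979 × 6.4/100 ≈ 767.
Total lost output = 988 + 290 + 1066 + 767 = 3111 billion.

$3,111 billion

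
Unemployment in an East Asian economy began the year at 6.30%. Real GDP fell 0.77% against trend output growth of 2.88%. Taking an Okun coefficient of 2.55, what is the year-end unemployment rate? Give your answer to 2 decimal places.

7.73%

Growth-rate Okun's law: g_Y = g_Y* - β × Δu, so Δu = (g_Y* - g_Y)/β.
Δu = (2.88 + 0.77)/2.55 = 3.65/2.55 = 1.43 percentage points.
Year-end unemployment = 6.3 + 1.43 = 7.73%.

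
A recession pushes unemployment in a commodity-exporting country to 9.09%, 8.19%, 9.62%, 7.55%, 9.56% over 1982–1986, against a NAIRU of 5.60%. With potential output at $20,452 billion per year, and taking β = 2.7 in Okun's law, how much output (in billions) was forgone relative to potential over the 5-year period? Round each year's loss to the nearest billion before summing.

$8,841 billion

Year 1982: gap = -2.7 × (9.09 - 5.6) = -9.423%, loss ≈ 20452 × 9.423/100 ≈ 1927.
Year 1983: gap = -2.7 × (8.19 - 5.6) = -6.993%, loss ≈ 20452 × 6.993/100 ≈ 1430.
Year 1984: gap = -2.7 × (9.62 - 5.6) = -10.854%, loss ≈ 20452 × 10.854/100 ≈ 2220.
Year 1985: gap = -2.7 × (7.55 - 5.6) = -5.265%, loss ≈ 20452 × 5.265/100 ≈ 1077.
Year 1986: gap = -2.7 × (9.56 - 5.6) = -10.692%, loss ≈ 20452 × 10.692/100 ≈ 2187.
Total lost output = 1927 + 1430 + 2220 + 1077 + 2187 = 8841 billion.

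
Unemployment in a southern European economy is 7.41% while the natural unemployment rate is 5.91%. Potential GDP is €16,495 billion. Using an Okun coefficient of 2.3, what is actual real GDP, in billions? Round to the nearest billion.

Unemployment gap = 7.41 - 5.91 = 1.5 points, so the output gap is -2.3 × 1.5 = -3.45%.
Actual GDP = 16495 × (1 - 3.45/100) = 16495 × 0.9655 ≈ 15926 billion.

€15,926 billion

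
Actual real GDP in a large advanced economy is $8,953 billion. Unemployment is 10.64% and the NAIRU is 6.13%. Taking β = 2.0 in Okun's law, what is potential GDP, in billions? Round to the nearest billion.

Unemployment gap = 10.64 - 6.13 = 4.51 points, so output gap = -2 × 4.51 = -9.02%.
Since Y = Y* × (1 + gap/100), Y* = 8953/0.9098 ≈ 9841 billion.

$9,841 billion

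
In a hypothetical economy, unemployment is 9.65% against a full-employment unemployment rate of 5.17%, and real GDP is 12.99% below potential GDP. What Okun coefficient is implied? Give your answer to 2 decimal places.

β ≈ 2.90

Okun's law: output gap = -β × (u - u*).
-12.99 = -β × (9.65 - 5.17) = -β × 4.48, so β = 12.99/4.48 = 2.90.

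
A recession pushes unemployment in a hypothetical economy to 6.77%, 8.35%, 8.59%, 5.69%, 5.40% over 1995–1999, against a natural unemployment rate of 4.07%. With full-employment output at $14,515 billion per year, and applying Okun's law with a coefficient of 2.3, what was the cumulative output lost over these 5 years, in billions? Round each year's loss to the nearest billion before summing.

Year 1995: gap = -2.3 × (6.77 - 4.07) = -6.21%, loss ≈ 14515 × 6.21/100 ≈ 901.
Year 1996: gap = -2.3 × (8.35 - 4.07) = -9.844%, loss ≈ 14515 × 9.844/100 ≈ 1429.
Year 1997: gap = -2.3 × (8.59 - 4.07) = -10.396%, loss ≈ 14515 × 10.396/100 ≈ 1509.
Year 1998: gap = -2.3 × (5.69 - 4.07) = -3.726%, loss ≈ 14515 × 3.726/100 ≈ 541.
Year 1999: gap = -2.3 × (5.4 - 4.07) = -3.059%, loss ≈ 14515 × 3.059/100 ≈ 444.
Total lost output = 901 + 1429 + 1509 + 541 + 444 = 4824 billion.

$4,824 billion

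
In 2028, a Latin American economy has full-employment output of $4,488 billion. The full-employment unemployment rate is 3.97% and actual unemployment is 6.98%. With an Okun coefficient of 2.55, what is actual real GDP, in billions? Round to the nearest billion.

$4,144 billion

Unemployment gap = 6.98 - 3.97 = 3.01 points, so the output gap is -2.55 × 3.01 = -7.6755%.
Actual GDP = 4488 × (1 - 7.6755/100) = 4488 × 0.923245 ≈ 4144 billion.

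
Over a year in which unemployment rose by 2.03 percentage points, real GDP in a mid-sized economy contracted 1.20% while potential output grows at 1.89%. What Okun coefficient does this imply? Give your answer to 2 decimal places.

β ≈ 1.52

Growth form: g_Y = g_Y* - β × Δu, so β = (g_Y* - g_Y)/Δu.
β = (1.89 + 1.2)/2.03 = 3.09/2.03 = 1.52.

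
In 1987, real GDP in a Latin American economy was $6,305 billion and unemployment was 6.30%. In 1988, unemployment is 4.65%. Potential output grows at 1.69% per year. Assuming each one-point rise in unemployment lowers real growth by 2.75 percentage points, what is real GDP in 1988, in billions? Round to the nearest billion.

Δu = 4.65 - 6.3 = -1.65 points.
Okun's law (growth form): g_Y = g_Y* - β × Δu = 1.69 - 2.75 × (-1.65) = 1.69 + 4.5375 = 6.2275%.
Real GDP in the next year = 6305 × (1 + 6.2275/100) = 6305 × 1.062275 ≈ 6698 billion.

$6,698 billion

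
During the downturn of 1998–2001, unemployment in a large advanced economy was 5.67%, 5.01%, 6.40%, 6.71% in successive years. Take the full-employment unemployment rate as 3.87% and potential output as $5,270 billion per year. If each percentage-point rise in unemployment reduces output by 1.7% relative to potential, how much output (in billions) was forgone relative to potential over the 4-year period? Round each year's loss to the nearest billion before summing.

$744 billion

Year 1998: gap = -1.7 × (5.67 - 3.87) = -3.06%, loss ≈ 5270 × 3.06/100 ≈ 161.
Year 1999: gap = -1.7 × (5.01 - 3.87) = -1.938%, loss ≈ 5270 × 1.938/100 ≈ 102.
Year 2000: gap = -1.7 × (6.4 - 3.87) = -4.301%, loss ≈ 5270 × 4.301/100 ≈ 227.
Year 2001: gap = -1.7 × (6.71 - 3.87) = -4.828%, loss ≈ 5270 × 4.828/100 ≈ 254.
Total lost output = 161 + 102 + 227 + 254 = 744 billion.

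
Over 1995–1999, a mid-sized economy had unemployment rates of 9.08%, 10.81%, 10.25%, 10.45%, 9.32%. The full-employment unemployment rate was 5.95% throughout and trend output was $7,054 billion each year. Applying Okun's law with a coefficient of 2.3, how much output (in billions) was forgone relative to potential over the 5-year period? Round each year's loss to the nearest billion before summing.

$3,271 billion

Year 1995: gap = -2.3 × (9.08 - 5.95) = -7.199%, loss ≈ 7054 × 7.199/100 ≈ 508.
Year 1996: gap = -2.3 × (10.81 - 5.95) = -11.178%, loss ≈ 7054 × 11.178/100 ≈ 788.
Year 1997: gap = -2.3 × (10.25 - 5.95) = -9.89%, loss ≈ 7054 × 9.89/100 ≈ 698.
Year 1998: gap = -2.3 × (10.45 - 5.95) = -10.35%, loss ≈ 7054 × 10.35/100 ≈ 730.
Year 1999: gap = -2.3 × (9.32 - 5.95) = -7.751%, loss ≈ 7054 × 7.751/100 ≈ 547.
Total lost output = 508 + 788 + 698 + 730 + 547 = 3271 billion.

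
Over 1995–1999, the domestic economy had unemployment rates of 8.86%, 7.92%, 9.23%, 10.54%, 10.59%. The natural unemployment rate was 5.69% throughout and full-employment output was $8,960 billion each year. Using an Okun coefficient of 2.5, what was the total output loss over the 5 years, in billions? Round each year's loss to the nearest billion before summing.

Year 1995: gap = -2.5 × (8.86 - 5.69) = -7.925%, loss ≈ 8960 × 7.925/100 ≈ 710.
Year 1996: gap = -2.5 × (7.92 - 5.69) = -5.575%, loss ≈ 8960 × 5.575/100 ≈ 500.
Year 1997: gap = -2.5 × (9.23 - 5.69) = -8.85%, loss ≈ 8960 × 8.85/100 ≈ 793.
Year 1998: gap = -2.5 × (10.54 - 5.69) = -12.125%, loss ≈ 8960 × 12.125/100 ≈ 1086.
Year 1999: gap = -2.5 × (10.59 - 5.69) = -12.25%, loss ≈ 8960 × 12.25/100 ≈ 1098.
Total lost output = 710 + 500 + 793 + 1086 + 1098 = 4187 billion.

$4,187 billion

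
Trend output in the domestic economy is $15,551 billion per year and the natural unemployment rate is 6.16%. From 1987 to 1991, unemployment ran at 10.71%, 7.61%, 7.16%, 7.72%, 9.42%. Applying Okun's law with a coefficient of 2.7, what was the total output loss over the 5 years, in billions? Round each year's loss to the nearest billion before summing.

$4,963 billion

Year 1987: gap = -2.7 × (10.71 - 6.16) = -12.285%, loss ≈ 15551 × 12.285/100 ≈ 1910.
Year 1988: gap = -2.7 × (7.61 - 6.16) = -3.915%, loss ≈ 15551 × 3.915/100 ≈ 609.
Year 1989: gap = -2.7 × (7.16 - 6.16) = -2.7%, loss ≈ 15551 × 2.7/100 ≈ 420.
Year 1990: gap = -2.7 × (7.72 - 6.16) = -4.212%, loss ≈ 15551 × 4.212/100 ≈ 655.
Year 1991: gap = -2.7 × (9.42 - 6.16) = -8.802%, loss ≈ 15551 × 8.802/100 ≈ 1369.
Total lost output = 1910 + 609 + 420 + 655 + 1369 = 4963 billion.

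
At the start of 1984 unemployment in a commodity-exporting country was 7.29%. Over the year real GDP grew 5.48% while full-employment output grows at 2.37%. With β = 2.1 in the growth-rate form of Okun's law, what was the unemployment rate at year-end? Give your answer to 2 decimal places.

5.81%

Growth-rate Okun's law: g_Y = g_Y* - β × Δu, so Δu = (g_Y* - g_Y)/β.
Δu = (2.37 - 5.48)/2.1 = -3.11/2.1 = -1.48 percentage points.
Year-end unemployment = 7.29 - 1.48 = 5.81%.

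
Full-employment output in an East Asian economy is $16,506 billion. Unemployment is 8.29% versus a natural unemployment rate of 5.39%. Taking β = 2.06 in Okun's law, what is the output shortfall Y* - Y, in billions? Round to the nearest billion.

$986 billion

Output gap = -2.06 × (8.29 - 5.39) = -2.06 × 2.9 = -5.974%.
Actual GDP ≈ 16506 × 0.94026 ≈ 15520 billion, so the shortfall is 16506 - 15520 = 986 billion.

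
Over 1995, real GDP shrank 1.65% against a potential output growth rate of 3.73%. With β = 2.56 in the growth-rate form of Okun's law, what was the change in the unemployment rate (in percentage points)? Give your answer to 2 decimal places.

2.10 percentage points

Growth-rate Okun's law: g_Y = g_Y* - β × Δu, so Δu = (g_Y* - g_Y)/β.
Δu = (3.73 + 1.65)/2.56 = 5.38/2.56 = 2.10 percentage points.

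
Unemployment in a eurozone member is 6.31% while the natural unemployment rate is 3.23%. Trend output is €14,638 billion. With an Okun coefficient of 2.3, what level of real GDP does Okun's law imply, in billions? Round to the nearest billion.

Unemployment gap = 6.31 - 3.23 = 3.08 points, so the output gap is -2.3 × 3.08 = -7.084%.
Actual GDP = 14638 × (1 - 7.084/100) = 14638 × 0.92916 ≈ 13601 billion.

€13,601 billion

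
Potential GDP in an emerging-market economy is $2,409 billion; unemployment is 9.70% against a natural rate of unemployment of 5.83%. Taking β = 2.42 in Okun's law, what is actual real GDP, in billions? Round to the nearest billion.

Unemployment gap = 9.7 - 5.83 = 3.87 points, so the output gap is -2.42 × 3.87 = -9.3654%.
Actual GDP = 2409 × (1 - 9.3654/100) = 2409 × 0.906346 ≈ 2183 billion.

$2,183 billion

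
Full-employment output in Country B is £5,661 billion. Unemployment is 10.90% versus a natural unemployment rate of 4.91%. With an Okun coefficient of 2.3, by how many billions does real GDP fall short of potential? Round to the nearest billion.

Output gap = -2.3 × (10.9 - 4.91) = -2.3 × 5.99 = -13.777%.
Actual GDP ≈ 5661 × 0.86223 ≈ 4881 billion, so the shortfall is 5661 - 4881 = 780 billion.

£780 billion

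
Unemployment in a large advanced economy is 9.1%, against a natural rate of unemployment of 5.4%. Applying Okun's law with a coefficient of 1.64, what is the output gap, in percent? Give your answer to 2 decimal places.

The unemployment gap is 9.1 - 5.4 = 3.7 percentage points.
Okun's law gives an output gap of -1.64 × 3.7 = -6.068%, i.e. 6.07% below potential.

-6.07%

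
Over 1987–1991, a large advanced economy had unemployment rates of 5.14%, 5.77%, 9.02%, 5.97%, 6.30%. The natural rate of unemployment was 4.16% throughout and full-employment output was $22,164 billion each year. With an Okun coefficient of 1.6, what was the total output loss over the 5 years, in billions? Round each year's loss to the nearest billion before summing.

Year 1987: gap = -1.6 × (5.14 - 4.16) = -1.568%, loss ≈ 22164 × 1.568/100 ≈ 348.
Year 1988: gap = -1.6 × (5.77 - 4.16) = -2.576%, loss ≈ 22164 × 2.576/100 ≈ 571.
Year 1989: gap = -1.6 × (9.02 - 4.16) = -7.776%, loss ≈ 22164 × 7.776/100 ≈ 1723.
Year 1990: gap = -1.6 × (5.97 - 4.16) = -2.896%, loss ≈ 22164 × 2.896/100 ≈ 642.
Year 1991: gap = -1.6 × (6.3 - 4.16) = -3.424%, loss ≈ 22164 × 3.424/100 ≈ 759.
Total lost output = 348 + 571 + 1723 + 642 + 759 = 4043 billion.

$4,043 billion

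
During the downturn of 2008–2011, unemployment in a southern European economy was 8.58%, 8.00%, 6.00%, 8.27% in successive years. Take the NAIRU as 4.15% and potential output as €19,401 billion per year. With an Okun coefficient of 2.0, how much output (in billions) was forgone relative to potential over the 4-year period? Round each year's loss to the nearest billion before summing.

Year 2008: gap = -2.0 × (8.58 - 4.15) = -8.86%, loss ≈ 19401 × 8.86/100 ≈ 1719.
Year 2009: gap = -2.0 × (8 - 4.15) = -7.7%, loss ≈ 19401 × 7.7/100 ≈ 1494.
Year 2010: gap = -2.0 × (6 - 4.15) = -3.7%, loss ≈ 19401 × 3.7/100 ≈ 718.
Year 2011: gap = -2.0 × (8.27 - 4.15) = -8.24%, loss ≈ 19401 × 8.24/100 ≈ 1599.
Total lost output = 1719 + 1494 + 718 + 1599 = 5530 billion.

€5,530 billion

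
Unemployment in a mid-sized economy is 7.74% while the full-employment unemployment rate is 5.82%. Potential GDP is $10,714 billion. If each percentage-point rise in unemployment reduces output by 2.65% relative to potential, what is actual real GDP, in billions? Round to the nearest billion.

$10,169 billion

Unemployment gap = 7.74 - 5.82 = 1.92 points, so the output gap is -2.65 × 1.92 = -5.088%.
Actual GDP = 10714 × (1 - 5.088/100) = 10714 × 0.94912 ≈ 10169 billion.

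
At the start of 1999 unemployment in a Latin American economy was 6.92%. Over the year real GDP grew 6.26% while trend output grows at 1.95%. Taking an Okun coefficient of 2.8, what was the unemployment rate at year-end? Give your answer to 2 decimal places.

Growth-rate Okun's law: g_Y = g_Y* - β × Δu, so Δu = (g_Y* - g_Y)/β.
Δu = (1.95 - 6.26)/2.8 = -4.31/2.8 = -1.54 percentage points.
Year-end unemployment = 6.92 - 1.54 = 5.38%.

5.38%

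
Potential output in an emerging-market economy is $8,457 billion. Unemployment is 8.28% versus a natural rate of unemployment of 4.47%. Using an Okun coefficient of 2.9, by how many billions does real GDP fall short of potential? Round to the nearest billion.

$934 billion

Output gap = -2.9 × (8.28 - 4.47) = -2.9 × 3.81 = -11.049%.
Actual GDP ≈ 8457 × 0.88951 ≈ 7523 billion, so the shortfall is 8457 - 7523 = 934 billion.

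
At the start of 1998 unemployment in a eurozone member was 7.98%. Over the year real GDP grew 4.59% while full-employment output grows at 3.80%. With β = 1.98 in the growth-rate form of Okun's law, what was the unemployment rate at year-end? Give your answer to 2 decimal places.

7.58%

Growth-rate Okun's law: g_Y = g_Y* - β × Δu, so Δu = (g_Y* - g_Y)/β.
Δu = (3.8 - 4.59)/1.98 = -0.79/1.98 = -0.40 percentage points.
Year-end unemployment = 7.98 - 0.4 = 7.58%.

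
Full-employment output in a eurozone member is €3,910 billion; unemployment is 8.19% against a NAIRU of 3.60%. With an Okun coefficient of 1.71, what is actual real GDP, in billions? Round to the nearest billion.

Unemployment gap = 8.19 - 3.6 = 4.59 points, so the output gap is -1.71 × 4.59 = -7.8489%.
Actual GDP = 3910 × (1 - 7.8489/100) = 3910 × 0.921511 ≈ 3603 billion.

€3,603 billion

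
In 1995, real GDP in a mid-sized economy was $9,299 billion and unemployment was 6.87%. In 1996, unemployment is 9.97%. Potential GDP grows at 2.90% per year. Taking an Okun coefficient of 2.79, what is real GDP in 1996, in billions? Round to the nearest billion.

$8,764 billion

Δu = 9.97 - 6.87 = 3.1 points.
Okun's law (growth form): g_Y = g_Y* - β × Δu = 2.90 - 2.79 × (3.10) = 2.9 - 8.649 = -5.749%.
Real GDP in the next year = 9299 × (1 - 5.749/100) = 9299 × 0.94251 ≈ 8764 billion.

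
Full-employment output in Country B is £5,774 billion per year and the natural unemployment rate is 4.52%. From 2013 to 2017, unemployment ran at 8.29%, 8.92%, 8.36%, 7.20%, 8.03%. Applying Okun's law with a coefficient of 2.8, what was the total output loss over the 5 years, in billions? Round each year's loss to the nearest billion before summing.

£2,942 billion

Year 2013: gap = -2.8 × (8.29 - 4.52) = -10.556%, loss ≈ 5774 × 10.556/100 ≈ 610.
Year 2014: gap = -2.8 × (8.92 - 4.52) = -12.32%, loss ≈ 5774 × 12.32/100 ≈ 711.
Year 2015: gap = -2.8 × (8.36 - 4.52) = -10.752%, loss ≈ 5774 × 10.752/100 ≈ 621.
Year 2016: gap = -2.8 × (7.2 - 4.52) = -7.504%, loss ≈ 5774 × 7.504/100 ≈ 433.
Year 2017: gap = -2.8 × (8.03 - 4.52) = -9.828%, loss ≈ 5774 × 9.828/100 ≈ 567.
Total lost output = 610 + 711 + 621 + 433 + 567 = 2942 billion.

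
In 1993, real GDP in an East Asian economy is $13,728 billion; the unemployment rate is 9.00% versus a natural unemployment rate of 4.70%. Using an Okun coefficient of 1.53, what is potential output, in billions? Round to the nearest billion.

Unemployment gap = 9 - 4.7 = 4.3 points, so output gap = -1.53 × 4.3 = -6.579%.
Since Y = Y* × (1 + gap/100), Y* = 13728/0.93421 ≈ 14695 billion.

$14,695 billion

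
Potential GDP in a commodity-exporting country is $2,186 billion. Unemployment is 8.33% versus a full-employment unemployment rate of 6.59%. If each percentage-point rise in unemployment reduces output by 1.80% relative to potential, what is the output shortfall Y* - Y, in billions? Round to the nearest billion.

Output gap = -1.80 × (8.33 - 6.59) = -1.8 × 1.74 = -3.132%.
Actual GDP ≈ 2186 × 0.96868 ≈ 2118 billion, so the shortfall is 2186 - 2118 = 68 billion.

$68 billion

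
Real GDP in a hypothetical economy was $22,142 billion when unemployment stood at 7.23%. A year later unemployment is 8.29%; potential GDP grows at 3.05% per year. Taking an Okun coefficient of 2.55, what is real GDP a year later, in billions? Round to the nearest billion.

Δu = 8.29 - 7.23 = 1.06 points.
Okun's law (growth form): g_Y = g_Y* - β × Δu = 3.05 - 2.55 × (1.06) = 3.05 - 2.703 = 0.347%.
Real GDP in the next year = 22142 × (1 + 0.347/100) = 22142 × 1.00347 ≈ 22219 billion.

$22,219 billion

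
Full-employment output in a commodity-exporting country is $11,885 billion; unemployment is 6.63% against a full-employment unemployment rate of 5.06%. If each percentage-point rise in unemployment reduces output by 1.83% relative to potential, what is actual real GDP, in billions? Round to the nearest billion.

$11,544 billion

Unemployment gap = 6.63 - 5.06 = 1.57 points, so the output gap is -1.83 × 1.57 = -2.8731%.
Actual GDP = 11885 × (1 - 2.8731/100) = 11885 × 0.971269 ≈ 11544 billion.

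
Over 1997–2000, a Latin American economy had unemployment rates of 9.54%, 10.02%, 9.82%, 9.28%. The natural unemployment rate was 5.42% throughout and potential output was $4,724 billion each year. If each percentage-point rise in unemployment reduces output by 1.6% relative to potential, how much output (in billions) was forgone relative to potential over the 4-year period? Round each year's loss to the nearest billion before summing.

$1,284 billion

Year 1997: gap = -1.6 × (9.54 - 5.42) = -6.592%, loss ≈ 4724 × 6.592/100 ≈ 311.
Year 1998: gap = -1.6 × (10.02 - 5.42) = -7.36%, loss ≈ 4724 × 7.36/100 ≈ 348.
Year 1999: gap = -1.6 × (9.82 - 5.42) = -7.04%, loss ≈ 4724 × 7.04/100 ≈ 333.
Year 2000: gap = -1.6 × (9.28 - 5.42) = -6.176%, loss ≈ 4724 × 6.176/100 ≈ 292.
Total lost output = 311 + 348 + 333 + 292 = 1284 billion.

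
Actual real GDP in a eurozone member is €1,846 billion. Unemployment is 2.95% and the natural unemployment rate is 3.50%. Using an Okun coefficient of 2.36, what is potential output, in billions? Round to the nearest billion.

€1,822 billion

Unemployment gap = 2.95 - 3.5 = -0.55 points, so output gap = -2.36 × (-0.55) = 1.298%.
Since Y = Y* × (1 + gap/100), Y* = 1846/1.01298 ≈ 1822 billion.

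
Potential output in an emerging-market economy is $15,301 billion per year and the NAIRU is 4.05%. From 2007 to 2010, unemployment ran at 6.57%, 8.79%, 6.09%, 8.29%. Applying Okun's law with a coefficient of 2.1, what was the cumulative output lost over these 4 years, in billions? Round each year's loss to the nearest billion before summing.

$4,350 billion

Year 2007: gap = -2.1 × (6.57 - 4.05) = -5.292%, loss ≈ 15301 × 5.292/100 ≈ 810.
Year 2008: gap = -2.1 × (8.79 - 4.05) = -9.954%, loss ≈ 15301 × 9.954/100 ≈ 1523.
Year 2009: gap = -2.1 × (6.09 - 4.05) = -4.284%, loss ≈ 15301 × 4.284/100 ≈ 655.
Year 2010: gap = -2.1 × (8.29 - 4.05) = -8.904%, loss ≈ 15301 × 8.904/100 ≈ 1362.
Total lost output = 810 + 1523 + 655 + 1362 = 4350 billion.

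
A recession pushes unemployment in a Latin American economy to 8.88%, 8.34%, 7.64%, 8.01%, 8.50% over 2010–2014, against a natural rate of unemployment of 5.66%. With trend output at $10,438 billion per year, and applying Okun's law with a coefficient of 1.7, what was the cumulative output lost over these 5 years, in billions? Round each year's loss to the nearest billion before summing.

Year 2010: gap = -1.7 × (8.88 - 5.66) = -5.474%, loss ≈ 10438 × 5.474/100 ≈ 571.
Year 2011: gap = -1.7 × (8.34 - 5.66) = -4.556%, loss ≈ 10438 × 4.556/100 ≈ 476.
Year 2012: gap = -1.7 × (7.64 - 5.66) = -3.366%, loss ≈ 10438 × 3.366/100 ≈ 351.
Year 2013: gap = -1.7 × (8.01 - 5.66) = -3.995%, loss ≈ 10438 × 3.995/100 ≈ 417.
Year 2014: gap = -1.7 × (8.5 - 5.66) = -4.828%, loss ≈ 10438 × 4.828/100 ≈ 504.
Total lost output = 571 + 476 + 351 + 417 + 504 = 2319 billion.

$2,319 billion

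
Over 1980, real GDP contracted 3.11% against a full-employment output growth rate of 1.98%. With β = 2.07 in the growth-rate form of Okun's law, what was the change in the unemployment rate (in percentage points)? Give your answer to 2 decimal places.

2.46 percentage points

Growth-rate Okun's law: g_Y = g_Y* - β × Δu, so Δu = (g_Y* - g_Y)/β.
Δu = (1.98 + 3.11)/2.07 = 5.09/2.07 = 2.46 percentage points.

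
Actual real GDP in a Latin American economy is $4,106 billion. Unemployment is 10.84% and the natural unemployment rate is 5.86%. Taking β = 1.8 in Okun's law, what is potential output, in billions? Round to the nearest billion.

Unemployment gap = 10.84 - 5.86 = 4.98 points, so output gap = -1.8 × 4.98 = -8.964%.
Since Y = Y* × (1 + gap/100), Y* = 4106/0.91036 ≈ 4510 billion.

$4,510 billion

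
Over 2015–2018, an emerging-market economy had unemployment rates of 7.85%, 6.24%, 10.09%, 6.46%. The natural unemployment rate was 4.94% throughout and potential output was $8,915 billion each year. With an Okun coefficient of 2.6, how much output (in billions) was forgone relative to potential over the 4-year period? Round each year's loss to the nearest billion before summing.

$2,522 billion

Year 2015: gap = -2.6 × (7.85 - 4.94) = -7.566%, loss ≈ 8915 × 7.566/100 ≈ 675.
Year 2016: gap = -2.6 × (6.24 - 4.94) = -3.38%, loss ≈ 8915 × 3.38/100 ≈ 301.
Year 2017: gap = -2.6 × (10.09 - 4.94) = -13.39%, loss ≈ 8915 × 13.39/100 ≈ 1194.
Year 2018: gap = -2.6 × (6.46 - 4.94) = -3.952%, loss ≈ 8915 × 3.952/100 ≈ 352.
Total lost output = 675 + 301 + 1194 + 352 = 2522 billion.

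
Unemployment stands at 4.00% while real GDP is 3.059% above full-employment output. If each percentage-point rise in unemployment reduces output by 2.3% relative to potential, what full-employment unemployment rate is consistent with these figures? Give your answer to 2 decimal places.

From Okun's law, u - u* = -(output gap)/β = -(3.059)/2.3 = -1.33 points.
So u* = 4 + 1.33 = 5.33%.

5.33%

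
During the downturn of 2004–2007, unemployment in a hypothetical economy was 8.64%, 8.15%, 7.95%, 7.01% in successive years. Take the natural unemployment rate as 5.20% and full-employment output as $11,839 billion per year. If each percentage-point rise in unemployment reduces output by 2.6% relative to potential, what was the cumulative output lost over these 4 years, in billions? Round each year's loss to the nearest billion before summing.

$3,370 billion

Year 2004: gap = -2.6 × (8.64 - 5.2) = -8.944%, loss ≈ 11839 × 8.944/100 ≈ 1059.
Year 2005: gap = -2.6 × (8.15 - 5.2) = -7.67%, loss ≈ 11839 × 7.67/100 ≈ 908.
Year 2006: gap = -2.6 × (7.95 - 5.2) = -7.15%, loss ≈ 11839 × 7.15/100 ≈ 846.
Year 2007: gap = -2.6 × (7.01 - 5.2) = -4.706%, loss ≈ 11839 × 4.706/100 ≈ 557.
Total lost output = 1059 + 908 + 846 + 557 = 3370 billion.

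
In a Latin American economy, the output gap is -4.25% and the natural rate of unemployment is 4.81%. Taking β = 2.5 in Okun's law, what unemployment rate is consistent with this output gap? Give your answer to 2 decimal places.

6.51%

From Okun's law, u - u* = -(output gap)/β = -(-4.25)/2.5 = 1.7 points.
So u = 4.81 + 1.7 = 6.51%.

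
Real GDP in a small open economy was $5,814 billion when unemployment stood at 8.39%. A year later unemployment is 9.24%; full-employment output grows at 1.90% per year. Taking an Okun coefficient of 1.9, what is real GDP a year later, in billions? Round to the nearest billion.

$5,831 billion

Δu = 9.24 - 8.39 = 0.85 points.
Okun's law (growth form): g_Y = g_Y* - β × Δu = 1.90 - 1.9 × (0.85) = 1.9 - 1.615 = 0.285%.
Real GDP in the next year = 5814 × (1 + 0.285/100) = 5814 × 1.00285 ≈ 5831 billion.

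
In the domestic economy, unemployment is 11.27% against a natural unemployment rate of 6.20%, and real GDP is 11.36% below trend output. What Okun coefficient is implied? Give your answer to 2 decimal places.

Okun's law: output gap = -β × (u - u*).
-11.36 = -β × (11.27 - 6.2) = -β × 5.07, so β = 11.36/5.07 = 2.24.

β ≈ 2.24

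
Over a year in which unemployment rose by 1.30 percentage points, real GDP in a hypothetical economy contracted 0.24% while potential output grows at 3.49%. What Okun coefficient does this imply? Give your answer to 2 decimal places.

β ≈ 2.87

Growth form: g_Y = g_Y* - β × Δu, so β = (g_Y* - g_Y)/Δu.
β = (3.49 + 0.24)/1.30 = 3.73/1.30 = 2.87.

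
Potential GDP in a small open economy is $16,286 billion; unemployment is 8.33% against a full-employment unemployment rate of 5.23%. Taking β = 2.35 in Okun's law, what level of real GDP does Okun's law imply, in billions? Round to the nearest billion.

Unemployment gap = 8.33 - 5.23 = 3.1 points, so the output gap is -2.35 × 3.1 = -7.285%.
Actual GDP = 16286 × (1 - 7.285/100) = 16286 × 0.92715 ≈ 15100 billion.

$15,100 billion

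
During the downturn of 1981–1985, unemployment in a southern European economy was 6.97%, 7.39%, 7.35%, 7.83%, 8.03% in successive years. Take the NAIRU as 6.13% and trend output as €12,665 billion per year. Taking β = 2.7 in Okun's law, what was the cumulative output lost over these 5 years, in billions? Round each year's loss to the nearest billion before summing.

Year 1981: gap = -2.7 × (6.97 - 6.13) = -2.268%, loss ≈ 12665 × 2.268/100 ≈ 287.
Year 1982: gap = -2.7 × (7.39 - 6.13) = -3.402%, loss ≈ 12665 × 3.402/100 ≈ 431.
Year 1983: gap = -2.7 × (7.35 - 6.13) = -3.294%, loss ≈ 12665 × 3.294/100 ≈ 417.
Year 1984: gap = -2.7 × (7.83 - 6.13) = -4.59%, loss ≈ 12665 × 4.59/100 ≈ 581.
Year 1985: gap = -2.7 × (8.03 - 6.13) = -5.13%, loss ≈ 12665 × 5.13/100 ≈ 650.
Total lost output = 287 + 431 + 417 + 581 + 650 = 2366 billion.

€2,366 billion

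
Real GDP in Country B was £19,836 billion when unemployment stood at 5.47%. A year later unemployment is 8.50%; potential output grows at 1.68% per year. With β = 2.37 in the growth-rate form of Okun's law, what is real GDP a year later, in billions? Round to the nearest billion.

£18,745 billion

Δu = 8.5 - 5.47 = 3.03 points.
Okun's law (growth form): g_Y = g_Y* - β × Δu = 1.68 - 2.37 × (3.03) = 1.68 - 7.1811 = -5.5011%.
Real GDP in the next year = 19836 × (1 - 5.5011/100) = 19836 × 0.944989 ≈ 18745 billion.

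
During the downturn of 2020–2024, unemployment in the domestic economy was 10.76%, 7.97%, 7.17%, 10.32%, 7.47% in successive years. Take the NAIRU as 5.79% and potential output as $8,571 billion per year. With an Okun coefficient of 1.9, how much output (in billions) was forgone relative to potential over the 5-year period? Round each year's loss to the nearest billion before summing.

$2,401 billion

Year 2020: gap = -1.9 × (10.76 - 5.79) = -9.443%, loss ≈ 8571 × 9.443/100 ≈ 809.
Year 2021: gap = -1.9 × (7.97 - 5.79) = -4.142%, loss ≈ 8571 × 4.142/100 ≈ 355.
Year 2022: gap = -1.9 × (7.17 - 5.79) = -2.622%, loss ≈ 8571 × 2.622/100 ≈ 225.
Year 2023: gap = -1.9 × (10.32 - 5.79) = -8.607%, loss ≈ 8571 × 8.607/100 ≈ 738.
Year 2024: gap = -1.9 × (7.47 - 5.79) = -3.192%, loss ≈ 8571 × 3.192/100 ≈ 274.
Total lost output = 809 + 355 + 225 + 738 + 274 = 2401 billion.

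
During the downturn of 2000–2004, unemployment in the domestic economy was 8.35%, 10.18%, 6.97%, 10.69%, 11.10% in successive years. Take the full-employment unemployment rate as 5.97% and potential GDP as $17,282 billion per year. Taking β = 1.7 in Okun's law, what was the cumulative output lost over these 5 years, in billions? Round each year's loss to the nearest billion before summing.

$5,124 billion

Year 2000: gap = -1.7 × (8.35 - 5.97) = -4.046%, loss ≈ 17282 × 4.046/100 ≈ 699.
Year 2001: gap = -1.7 × (10.18 - 5.97) = -7.157%, loss ≈ 17282 × 7.157/100 ≈ 1237.
Year 2002: gap = -1.7 × (6.97 - 5.97) = -1.7%, loss ≈ 17282 × 1.7/100 ≈ 294.
Year 2003: gap = -1.7 × (10.69 - 5.97) = -8.024%, loss ≈ 17282 × 8.024/100 ≈ 1387.
Year 2004: gap = -1.7 × (11.1 - 5.97) = -8.721%, loss ≈ 17282 × 8.721/100 ≈ 1507.
Total lost output = 699 + 1237 + 294 + 1387 + 1507 = 5124 billion.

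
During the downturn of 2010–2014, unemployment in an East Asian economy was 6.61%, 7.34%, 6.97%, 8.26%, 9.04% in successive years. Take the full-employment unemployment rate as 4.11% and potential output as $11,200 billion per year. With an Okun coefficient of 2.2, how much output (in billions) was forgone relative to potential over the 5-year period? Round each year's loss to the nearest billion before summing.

$4,355 billion

Year 2010: gap = -2.2 × (6.61 - 4.11) = -5.5%, loss ≈ 11200 × 5.5/100 ≈ 616.
Year 2011: gap = -2.2 × (7.34 - 4.11) = -7.106%, loss ≈ 11200 × 7.106/100 ≈ 796.
Year 2012: gap = -2.2 × (6.97 - 4.11) = -6.292%, loss ≈ 11200 × 6.292/100 ≈ 705.
Year 2013: gap = -2.2 × (8.26 - 4.11) = -9.13%, loss ≈ 11200 × 9.13/100 ≈ 1023.
Year 2014: gap = -2.2 × (9.04 - 4.11) = -10.846%, loss ≈ 11200 × 10.846/100 ≈ 1215.
Total lost output = 616 + 796 + 705 + 1023 + 1215 = 4355 billion.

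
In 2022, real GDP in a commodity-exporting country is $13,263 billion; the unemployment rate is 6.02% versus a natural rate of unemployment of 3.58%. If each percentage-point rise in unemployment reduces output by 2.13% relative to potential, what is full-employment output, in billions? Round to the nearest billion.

Unemployment gap = 6.02 - 3.58 = 2.44 points, so output gap = -2.13 × 2.44 = -5.1972%.
Since Y = Y* × (1 + gap/100), Y* = 13263/0.948028 ≈ 13990 billion.

$13,990 billion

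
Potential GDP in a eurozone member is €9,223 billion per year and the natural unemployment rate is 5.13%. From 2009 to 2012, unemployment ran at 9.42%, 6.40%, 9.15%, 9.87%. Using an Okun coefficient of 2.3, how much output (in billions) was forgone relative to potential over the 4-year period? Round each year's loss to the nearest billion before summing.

Year 2009: gap = -2.3 × (9.42 - 5.13) = -9.867%, loss ≈ 9223 × 9.867/100 ≈ 910.
Year 2010: gap = -2.3 × (6.4 - 5.13) = -2.921%, loss ≈ 9223 × 2.921/100 ≈ 269.
Year 2011: gap = -2.3 × (9.15 - 5.13) = -9.246%, loss ≈ 9223 × 9.246/100 ≈ 853.
Year 2012: gap = -2.3 × (9.87 - 5.13) = -10.902%, loss ≈ 9223 × 10.902/100 ≈ 1005.
Total lost output = 910 + 269 + 853 + 1005 = 3037 billion.

€3,037 billion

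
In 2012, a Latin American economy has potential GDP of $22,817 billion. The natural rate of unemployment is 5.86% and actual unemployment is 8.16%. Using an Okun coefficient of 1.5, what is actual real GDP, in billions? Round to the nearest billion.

Unemployment gap = 8.16 - 5.86 = 2.3 points, so the output gap is -1.5 × 2.3 = -3.45%.
Actual GDP = 22817 × (1 - 3.45/100) = 22817 × 0.9655 ≈ 22030 billion.

$22,030 billion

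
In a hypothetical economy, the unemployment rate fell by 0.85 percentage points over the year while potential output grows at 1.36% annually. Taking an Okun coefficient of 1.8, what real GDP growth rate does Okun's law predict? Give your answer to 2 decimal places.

2.89%

Growth-rate Okun's law: g_Y = g_Y* - β × Δu.
g_Y = 1.36 - 1.8 × (-0.85) = 1.36 + 1.53 = 2.89%, i.e. 2.89% to 2 d.p.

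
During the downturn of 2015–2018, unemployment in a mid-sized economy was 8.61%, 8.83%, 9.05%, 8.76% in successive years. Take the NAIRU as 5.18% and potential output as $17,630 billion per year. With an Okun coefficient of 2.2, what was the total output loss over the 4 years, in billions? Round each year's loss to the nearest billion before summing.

$5,636 billion

Year 2015: gap = -2.2 × (8.61 - 5.18) = -7.546%, loss ≈ 17630 × 7.546/100 ≈ 1330.
Year 2016: gap = -2.2 × (8.83 - 5.18) = -8.03%, loss ≈ 17630 × 8.03/100 ≈ 1416.
Year 2017: gap = -2.2 × (9.05 - 5.18) = -8.514%, loss ≈ 17630 × 8.514/100 ≈ 1501.
Year 2018: gap = -2.2 × (8.76 - 5.18) = -7.876%, loss ≈ 17630 × 7.876/100 ≈ 1389.
Total lost output = 1330 + 1416 + 1501 + 1389 = 5636 billion.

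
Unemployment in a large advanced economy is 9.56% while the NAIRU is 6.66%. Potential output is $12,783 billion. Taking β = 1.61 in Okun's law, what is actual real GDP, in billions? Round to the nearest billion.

$12,186 billion

Unemployment gap = 9.56 - 6.66 = 2.9 points, so the output gap is -1.61 × 2.9 = -4.669%.
Actual GDP = 12783 × (1 - 4.669/100) = 12783 × 0.95331 ≈ 12186 billion.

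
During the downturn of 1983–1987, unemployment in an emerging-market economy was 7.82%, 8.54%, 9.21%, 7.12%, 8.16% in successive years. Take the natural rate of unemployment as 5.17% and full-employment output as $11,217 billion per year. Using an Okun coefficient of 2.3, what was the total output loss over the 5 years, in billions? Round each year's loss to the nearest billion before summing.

Year 1983: gap = -2.3 × (7.82 - 5.17) = -6.095%, loss ≈ 11217 × 6.095/100 ≈ 684.
Year 1984: gap = -2.3 × (8.54 - 5.17) = -7.751%, loss ≈ 11217 × 7.751/100 ≈ 869.
Year 1985: gap = -2.3 × (9.21 - 5.17) = -9.292%, loss ≈ 11217 × 9.292/100 ≈ 1042.
Year 1986: gap = -2.3 × (7.12 - 5.17) = -4.485%, loss ≈ 11217 × 4.485/100 ≈ 503.
Year 1987: gap = -2.3 × (8.16 - 5.17) = -6.877%, loss ≈ 11217 × 6.877/100 ≈ 771.
Total lost output = 684 + 869 + 1042 + 503 + 771 = 3869 billion.

$3,869 billion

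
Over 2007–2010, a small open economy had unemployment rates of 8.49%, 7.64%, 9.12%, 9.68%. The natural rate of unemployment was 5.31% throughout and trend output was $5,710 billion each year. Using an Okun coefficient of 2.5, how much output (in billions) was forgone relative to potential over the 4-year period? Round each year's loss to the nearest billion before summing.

$1,955 billion

Year 2007: gap = -2.5 × (8.49 - 5.31) = -7.95%, loss ≈ 5710 × 7.95/100 ≈ 454.
Year 2008: gap = -2.5 × (7.64 - 5.31) = -5.825%, loss ≈ 5710 × 5.825/100 ≈ 333.
Year 2009: gap = -2.5 × (9.12 - 5.31) = -9.525%, loss ≈ 5710 × 9.525/100 ≈ 544.
Year 2010: gap = -2.5 × (9.68 - 5.31) = -10.925%, loss ≈ 5710 × 10.925/100 ≈ 624.
Total lost output = 454 + 333 + 544 + 624 = 1955 billion.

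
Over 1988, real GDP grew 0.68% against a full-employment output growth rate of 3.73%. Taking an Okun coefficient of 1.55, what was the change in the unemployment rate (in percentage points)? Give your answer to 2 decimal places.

1.97 percentage points

Growth-rate Okun's law: g_Y = g_Y* - β × Δu, so Δu = (g_Y* - g_Y)/β.
Δu = (3.73 - 0.68)/1.55 = 3.05/1.55 = 1.97 percentage points.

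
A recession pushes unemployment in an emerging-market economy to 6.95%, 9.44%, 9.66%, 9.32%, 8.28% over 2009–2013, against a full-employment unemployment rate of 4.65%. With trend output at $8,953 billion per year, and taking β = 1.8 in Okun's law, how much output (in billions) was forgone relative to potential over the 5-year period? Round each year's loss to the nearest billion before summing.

Year 2009: gap = -1.8 × (6.95 - 4.65) = -4.14%, loss ≈ 8953 × 4.14/100 ≈ 371.
Year 2010: gap = -1.8 × (9.44 - 4.65) = -8.622%, loss ≈ 8953 × 8.622/100 ≈ 772.
Year 2011: gap = -1.8 × (9.66 - 4.65) = -9.018%, loss ≈ 8953 × 9.018/100 ≈ 807.
Year 2012: gap = -1.8 × (9.32 - 4.65) = -8.406%, loss ≈ 8953 × 8.406/100 ≈ 753.
Year 2013: gap = -1.8 × (8.28 - 4.65) = -6.534%, loss ≈ 8953 × 6.534/100 ≈ 585.
Total lost output = 371 + 772 + 807 + 753 + 585 = 3288 billion.

$3,288 billion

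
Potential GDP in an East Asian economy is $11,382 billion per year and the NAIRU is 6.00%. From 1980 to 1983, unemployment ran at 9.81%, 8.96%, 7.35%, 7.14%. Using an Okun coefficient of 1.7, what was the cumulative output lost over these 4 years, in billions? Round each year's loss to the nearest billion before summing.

Year 1980: gap = -1.7 × (9.81 - 6) = -6.477%, loss ≈ 11382 × 6.477/100 ≈ 737.
Year 1981: gap = -1.7 × (8.96 - 6) = -5.032%, loss ≈ 11382 × 5.032/100 ≈ 573.
Year 1982: gap = -1.7 × (7.35 - 6) = -2.295%, loss ≈ 11382 × 2.295/100 ≈ 261.
Year 1983: gap = -1.7 × (7.14 - 6) = -1.938%, loss ≈ 11382 × 1.938/100 ≈ 221.
Total lost output = 737 + 573 + 261 + 221 = 1792 billion.

$1,792 billion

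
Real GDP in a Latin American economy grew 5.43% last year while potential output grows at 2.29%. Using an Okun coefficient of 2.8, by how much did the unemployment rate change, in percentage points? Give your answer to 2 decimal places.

Growth-rate Okun's law: g_Y = g_Y* - β × Δu, so Δu = (g_Y* - g_Y)/β.
Δu = (2.29 - 5.43)/2.8 = -3.14/2.8 = -1.12 percentage points.

-1.12 percentage points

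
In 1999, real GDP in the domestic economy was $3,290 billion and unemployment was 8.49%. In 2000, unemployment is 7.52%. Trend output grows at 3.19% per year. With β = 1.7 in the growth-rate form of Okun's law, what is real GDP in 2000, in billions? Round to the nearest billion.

Δu = 7.52 - 8.49 = -0.97 points.
Okun's law (growth form): g_Y = g_Y* - β × Δu = 3.19 - 1.7 × (-0.97) = 3.19 + 1.649 = 4.839%.
Real GDP in the next year = 3290 × (1 + 4.839/100) = 3290 × 1.04839 ≈ 3449 billion.

$3,449 billion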